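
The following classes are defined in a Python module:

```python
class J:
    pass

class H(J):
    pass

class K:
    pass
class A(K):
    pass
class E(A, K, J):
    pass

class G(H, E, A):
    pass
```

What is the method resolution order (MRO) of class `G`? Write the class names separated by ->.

L[G] = G + merge(L[H], L[E], L[A], [H E A])
  take H:  [H J object] + [E A K J object] + [A K object] + [H E A]
  take E:  [J object] + [E A K J object] + [A K object] + [E A]
  take A:  [J object] + [A K J object] + [A K object] + [A]
  take K:  [J object] + [K J object] + [K object]
  take J:  [J object] + [J object] + [object]
  take object:  [object] + [object] + [object]

G -> H -> E -> A -> K -> J -> object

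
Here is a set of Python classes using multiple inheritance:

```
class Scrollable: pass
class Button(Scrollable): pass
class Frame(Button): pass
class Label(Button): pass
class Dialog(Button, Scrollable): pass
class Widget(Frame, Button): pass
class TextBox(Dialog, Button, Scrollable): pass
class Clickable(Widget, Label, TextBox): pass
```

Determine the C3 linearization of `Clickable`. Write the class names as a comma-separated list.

Clickable, Widget, Frame, Label, TextBox, Dialog, Button, Scrollable, object

L[Clickable] = Clickable + merge(L[Widget], L[Label], L[TextBox], [Widget Label TextBox])
  take Widget:  [Widget Frame Button Scrollable object] + [Label Button Scrollable object] + [TextBox Dialog Button Scrollable object] + [Widget Label TextBox]
  take Frame:  [Frame Button Scrollable object] + [Label Button Scrollable object] + [TextBox Dialog Button Scrollable object] + [Label TextBox]
  take Label:  [Button Scrollable object] + [Label Button Scrollable object] + [TextBox Dialog Button Scrollable object] + [Label TextBox]
  take TextBox:  [Button Scrollable object] + [Button Scrollable object] + [TextBox Dialog Button Scrollable object] + [TextBox]
  take Dialog:  [Button Scrollable object] + [Button Scrollable object] + [Dialog Button Scrollable object]
  take Button:  [Button Scrollable object] + [Button Scrollable object] + [Button Scrollable object]
  take Scrollable:  [Scrollable object] + [Scrollable object] + [Scrollable object]
  take object:  [object] + [object] + [object]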